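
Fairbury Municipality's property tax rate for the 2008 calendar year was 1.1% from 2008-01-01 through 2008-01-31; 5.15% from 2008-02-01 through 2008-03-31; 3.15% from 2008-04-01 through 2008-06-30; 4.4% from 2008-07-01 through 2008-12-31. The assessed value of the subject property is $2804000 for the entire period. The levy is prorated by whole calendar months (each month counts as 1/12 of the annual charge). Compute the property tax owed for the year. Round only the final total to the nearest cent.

$110407.50

2008-01-01 to 2008-01-31: 1 month at 1.1% → $2804000 × 1.1% × 1/12 = $2570.3333
2008-02-01 to 2008-03-31: 2 months at 5.15% → $2804000 × 5.15% × 2/12 = $24067.6667
2008-04-01 to 2008-06-30: 3 months at 3.15% → $2804000 × 3.15% × 3/12 = $22081.5000
2008-07-01 to 2008-12-31: 6 months at 4.4% → $2804000 × 4.4% × 6/12 = $61688.0000
Total = $110407.5000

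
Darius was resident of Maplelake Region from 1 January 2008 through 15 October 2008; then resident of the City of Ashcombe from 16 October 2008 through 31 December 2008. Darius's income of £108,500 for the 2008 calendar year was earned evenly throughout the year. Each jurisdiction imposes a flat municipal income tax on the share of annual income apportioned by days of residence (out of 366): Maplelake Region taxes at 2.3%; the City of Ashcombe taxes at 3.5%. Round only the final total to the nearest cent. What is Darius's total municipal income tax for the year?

£2,769.42

Maplelake Region, 1 January – 15 October 2008: 289 days → £108,500 × 2.3% × 289/366 = £1,970.4904
The City of Ashcombe, 16 October – 31 December 2008: 77 days → £108,500 × 3.5% × 77/366 = £798.9276
Total = £2,769.4180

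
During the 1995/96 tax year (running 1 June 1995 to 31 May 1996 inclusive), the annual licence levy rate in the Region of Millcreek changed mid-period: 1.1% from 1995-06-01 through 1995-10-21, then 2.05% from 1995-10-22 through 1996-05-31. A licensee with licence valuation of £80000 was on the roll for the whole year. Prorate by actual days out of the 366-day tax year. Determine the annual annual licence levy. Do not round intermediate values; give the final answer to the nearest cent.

1995-06-01 to 1995-10-21: 143 days at 1.1% → £80000 × 1.1% × 143/366 = £343.8251
1995-10-22 to 1996-05-31: 223 days at 2.05% → £80000 × 2.05% × 223/366 = £999.2350
Total = £1343.0601

£1343.06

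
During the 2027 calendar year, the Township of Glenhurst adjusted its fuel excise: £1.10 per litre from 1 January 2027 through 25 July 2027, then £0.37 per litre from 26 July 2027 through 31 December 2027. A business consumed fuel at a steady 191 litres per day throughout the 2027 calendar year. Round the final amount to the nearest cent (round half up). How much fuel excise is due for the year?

£54517.13

1 January – 25 July 2027: 206 days × 191 litres/day = 39,346 litres at £1.10/litre → £43280.60
26 July – 31 December 2027: 159 days × 191 litres/day = 30,369 litres at £0.37/litre → £11236.53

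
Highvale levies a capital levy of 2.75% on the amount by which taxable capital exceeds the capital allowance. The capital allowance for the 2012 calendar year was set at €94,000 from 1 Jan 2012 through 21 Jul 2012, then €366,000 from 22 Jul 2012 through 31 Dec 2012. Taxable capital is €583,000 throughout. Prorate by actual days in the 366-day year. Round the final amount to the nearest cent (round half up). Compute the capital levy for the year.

€10,116.24

1 Jan – 21 Jul 2012: 203 days, exemption €94,000 → (€583,000 − €94,000) × 2.75% × 203/366 = €7,458.5861
22 Jul – 31 Dec 2012: 163 days, exemption €366,000 → (€583,000 − €366,000) × 2.75% × 163/366 = €2,657.6571
Total = €10,116.2432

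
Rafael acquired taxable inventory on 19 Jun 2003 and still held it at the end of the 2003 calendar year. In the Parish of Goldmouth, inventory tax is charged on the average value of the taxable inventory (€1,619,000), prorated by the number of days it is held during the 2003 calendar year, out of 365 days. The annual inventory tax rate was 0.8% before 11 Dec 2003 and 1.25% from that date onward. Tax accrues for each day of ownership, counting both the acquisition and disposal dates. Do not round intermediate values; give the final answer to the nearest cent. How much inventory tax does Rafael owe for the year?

19 Jun – 10 Dec 2003: 175 days at 0.8% → €1,619,000 × 0.8% × 175/365 = €6,209.8630
11 Dec – 31 Dec 2003: 21 days at 1.25% → €1,619,000 × 1.25% × 21/365 = €1,164.3493
Total = €7,374.2123

€7,374.21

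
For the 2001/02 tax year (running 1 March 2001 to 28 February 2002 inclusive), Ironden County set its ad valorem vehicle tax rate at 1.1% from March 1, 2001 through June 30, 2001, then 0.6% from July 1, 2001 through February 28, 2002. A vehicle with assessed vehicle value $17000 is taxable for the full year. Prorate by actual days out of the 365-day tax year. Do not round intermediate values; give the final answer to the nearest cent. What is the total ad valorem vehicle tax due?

$130.41

March 1 – June 30, 2001: 122 days at 1.1% → $17000 × 1.1% × 122/365 = $62.5041
July 1, 2001 – February 28, 2002: 243 days at 0.6% → $17000 × 0.6% × 243/365 = $67.9068
Total = $130.4110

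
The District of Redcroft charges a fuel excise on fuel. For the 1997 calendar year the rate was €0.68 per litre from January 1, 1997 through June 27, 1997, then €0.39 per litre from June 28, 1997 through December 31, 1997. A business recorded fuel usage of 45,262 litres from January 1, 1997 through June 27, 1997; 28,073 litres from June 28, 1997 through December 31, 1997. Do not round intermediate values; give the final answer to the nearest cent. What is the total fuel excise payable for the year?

€41,726.63

January 1 – June 27, 1997: 45,262 litres at €0.68/litre → €30,778.16
June 28 – December 31, 1997: 28,073 litres at €0.39/litre → €10,948.47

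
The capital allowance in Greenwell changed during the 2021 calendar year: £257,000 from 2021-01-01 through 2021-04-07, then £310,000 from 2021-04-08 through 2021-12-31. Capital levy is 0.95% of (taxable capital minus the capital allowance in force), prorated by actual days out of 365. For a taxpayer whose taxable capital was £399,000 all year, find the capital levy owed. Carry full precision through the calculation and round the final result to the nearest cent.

£979.31

2021-01-01 to 2021-04-07: 97 days, exemption £257,000 → (£399,000 − £257,000) × 0.95% × 97/365 = £358.5014
2021-04-08 to 2021-12-31: 268 days, exemption £310,000 → (£399,000 − £310,000) × 0.95% × 268/365 = £620.8055
Total = £979.3068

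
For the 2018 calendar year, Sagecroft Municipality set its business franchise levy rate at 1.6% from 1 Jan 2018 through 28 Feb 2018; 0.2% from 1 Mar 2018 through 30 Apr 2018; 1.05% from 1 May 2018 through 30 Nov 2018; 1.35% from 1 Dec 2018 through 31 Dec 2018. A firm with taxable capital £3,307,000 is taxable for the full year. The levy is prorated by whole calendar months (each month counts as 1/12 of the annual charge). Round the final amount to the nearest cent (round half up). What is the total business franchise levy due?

1 Jan – 28 Feb 2018: 2 months at 1.6% → £3,307,000 × 1.6% × 2/12 = £8,818.6667
1 Mar – 30 Apr 2018: 2 months at 0.2% → £3,307,000 × 0.2% × 2/12 = £1,102.3333
1 May – 30 Nov 2018: 7 months at 1.05% → £3,307,000 × 1.05% × 7/12 = £20,255.3750
1 Dec – 31 Dec 2018: 1 month at 1.35% → £3,307,000 × 1.35% × 1/12 = £3,720.3750
Total = £33,896.7500

£33,896.75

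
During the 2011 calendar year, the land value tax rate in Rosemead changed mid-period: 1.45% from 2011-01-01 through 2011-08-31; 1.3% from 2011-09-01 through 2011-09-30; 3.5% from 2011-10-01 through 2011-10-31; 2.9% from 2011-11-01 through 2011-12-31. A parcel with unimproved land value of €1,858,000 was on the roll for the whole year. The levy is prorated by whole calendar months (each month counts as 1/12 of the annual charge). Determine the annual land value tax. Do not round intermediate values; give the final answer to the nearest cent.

2011-01-01 to 2011-08-31: 8 months at 1.45% → €1,858,000 × 1.45% × 8/12 = €17,960.6667
2011-09-01 to 2011-09-30: 1 month at 1.3% → €1,858,000 × 1.3% × 1/12 = €2,012.8333
2011-10-01 to 2011-10-31: 1 month at 3.5% → €1,858,000 × 3.5% × 1/12 = €5,419.1667
2011-11-01 to 2011-12-31: 2 months at 2.9% → €1,858,000 × 2.9% × 2/12 = €8,980.3333
Total = €34,373.0000

€34,373.00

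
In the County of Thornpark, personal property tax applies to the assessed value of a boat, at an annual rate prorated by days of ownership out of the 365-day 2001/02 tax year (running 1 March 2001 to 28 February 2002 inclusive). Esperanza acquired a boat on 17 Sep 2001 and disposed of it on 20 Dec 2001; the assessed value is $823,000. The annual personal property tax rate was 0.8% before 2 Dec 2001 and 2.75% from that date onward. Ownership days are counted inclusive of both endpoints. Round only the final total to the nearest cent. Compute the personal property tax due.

$2,549.05

17 Sep – 1 Dec 2001: 76 days at 0.8% → $823,000 × 0.8% × 76/365 = $1,370.9151
2 Dec – 20 Dec 2001: 19 days at 2.75% → $823,000 × 2.75% × 19/365 = $1,178.1301
Total = $2,549.0452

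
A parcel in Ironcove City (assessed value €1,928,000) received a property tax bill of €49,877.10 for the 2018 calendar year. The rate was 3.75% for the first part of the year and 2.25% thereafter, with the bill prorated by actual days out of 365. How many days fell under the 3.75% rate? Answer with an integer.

82 days

Let d = days at the first rate; then 365 − d days at the second rate.
€1,928,000 × [3.75%·d + 2.25%·(365−d)] / 365 = €49,877.10
Solving gives d = 82, so the new rate took effect on 24 March 2018.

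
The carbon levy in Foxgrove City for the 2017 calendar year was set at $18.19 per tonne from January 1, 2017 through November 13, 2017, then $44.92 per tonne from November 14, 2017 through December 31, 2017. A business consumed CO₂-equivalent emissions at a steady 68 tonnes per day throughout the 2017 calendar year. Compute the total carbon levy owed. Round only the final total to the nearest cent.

$538,722.52

January 1 – November 13, 2017: 317 days × 68 tonnes/day = 21,556 tonnes at $18.19/tonne → $392,103.64
November 14 – December 31, 2017: 48 days × 68 tonnes/day = 3,264 tonnes at $44.92/tonne → $146,618.88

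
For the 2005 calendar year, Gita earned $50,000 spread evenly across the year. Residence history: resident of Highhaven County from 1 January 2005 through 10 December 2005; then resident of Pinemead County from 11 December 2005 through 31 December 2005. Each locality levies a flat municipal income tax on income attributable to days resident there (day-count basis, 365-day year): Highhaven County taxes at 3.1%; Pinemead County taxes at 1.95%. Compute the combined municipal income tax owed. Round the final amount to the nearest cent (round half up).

Highhaven County, 1 January – 10 December 2005: 344 days → $50,000 × 3.1% × 344/365 = $1,460.8219
Pinemead County, 11 December – 31 December 2005: 21 days → $50,000 × 1.95% × 21/365 = $56.0959
Total = $1,516.9178

$1,516.92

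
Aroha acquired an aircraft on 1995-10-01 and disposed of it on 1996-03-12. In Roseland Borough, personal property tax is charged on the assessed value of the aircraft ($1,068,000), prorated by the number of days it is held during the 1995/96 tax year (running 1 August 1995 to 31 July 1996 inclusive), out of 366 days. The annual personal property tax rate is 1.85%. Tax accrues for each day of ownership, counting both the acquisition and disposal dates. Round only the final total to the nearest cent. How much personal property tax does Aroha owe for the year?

$8,853.31

Days held (1995-10-01 to 1996-03-12): 164 out of 366
Tax = $1,068,000 × 1.85% × 164/366 = $8,853.3115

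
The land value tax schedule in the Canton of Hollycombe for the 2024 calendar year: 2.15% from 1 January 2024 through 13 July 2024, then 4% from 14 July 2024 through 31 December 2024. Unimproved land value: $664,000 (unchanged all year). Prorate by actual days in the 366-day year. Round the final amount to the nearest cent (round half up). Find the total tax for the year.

1 January – 13 July 2024: 195 days at 2.15% → $664,000 × 2.15% × 195/366 = $7,606.0656
14 July – 31 December 2024: 171 days at 4% → $664,000 × 4% × 171/366 = $12,409.1803
Total = $20,015.2459

$20,015.25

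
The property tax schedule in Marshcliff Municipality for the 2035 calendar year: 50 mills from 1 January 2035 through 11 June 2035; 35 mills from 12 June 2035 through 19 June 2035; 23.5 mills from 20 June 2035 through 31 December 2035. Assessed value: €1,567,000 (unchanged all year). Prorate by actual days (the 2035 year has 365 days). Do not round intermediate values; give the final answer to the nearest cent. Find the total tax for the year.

1 January – 11 June 2035: 162 days at 50 mills → €1,567,000 × 5% × 162/365 = €34,774.5205
12 June – 19 June 2035: 8 days at 35 mills → €1,567,000 × 3.5% × 8/365 = €1,202.0822
20 June – 31 December 2035: 195 days at 23.5 mills → €1,567,000 × 2.35% × 195/365 = €19,673.3630
Total = €55,649.9658

€55,649.97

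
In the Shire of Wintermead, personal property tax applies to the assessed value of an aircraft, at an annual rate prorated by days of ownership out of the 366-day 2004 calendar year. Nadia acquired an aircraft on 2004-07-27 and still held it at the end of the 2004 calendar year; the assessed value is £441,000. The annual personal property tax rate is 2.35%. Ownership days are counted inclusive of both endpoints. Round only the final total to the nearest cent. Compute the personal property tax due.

Days held (2004-07-27 to 2004-12-31): 158 out of 366
Tax = £441,000 × 2.35% × 158/366 = £4,473.8607

£4,473.86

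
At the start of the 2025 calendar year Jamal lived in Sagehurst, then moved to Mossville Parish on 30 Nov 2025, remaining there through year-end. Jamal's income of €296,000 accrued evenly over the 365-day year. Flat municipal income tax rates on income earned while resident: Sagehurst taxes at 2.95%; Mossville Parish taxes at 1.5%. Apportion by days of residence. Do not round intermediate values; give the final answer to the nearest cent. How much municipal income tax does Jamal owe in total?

€8,355.72

Sagehurst, 1 Jan – 29 Nov 2025: 333 days → €296,000 × 2.95% × 333/365 = €7,966.4548
Mossville Parish, 30 Nov – 31 Dec 2025: 32 days → €296,000 × 1.5% × 32/365 = €389.2603
Total = €8,355.7151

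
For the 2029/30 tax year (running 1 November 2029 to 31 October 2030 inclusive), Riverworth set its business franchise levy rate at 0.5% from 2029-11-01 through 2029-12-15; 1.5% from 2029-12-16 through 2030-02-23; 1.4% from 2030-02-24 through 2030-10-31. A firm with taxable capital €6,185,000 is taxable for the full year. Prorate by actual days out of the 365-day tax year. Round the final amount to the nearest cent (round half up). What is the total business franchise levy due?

2029-11-01 to 2029-12-15: 45 days at 0.5% → €6,185,000 × 0.5% × 45/365 = €3,812.6712
2029-12-16 to 2030-02-23: 70 days at 1.5% → €6,185,000 × 1.5% × 70/365 = €17,792.4658
2030-02-24 to 2030-10-31: 250 days at 1.4% → €6,185,000 × 1.4% × 250/365 = €59,308.2192
Total = €80,913.3562

€80,913.36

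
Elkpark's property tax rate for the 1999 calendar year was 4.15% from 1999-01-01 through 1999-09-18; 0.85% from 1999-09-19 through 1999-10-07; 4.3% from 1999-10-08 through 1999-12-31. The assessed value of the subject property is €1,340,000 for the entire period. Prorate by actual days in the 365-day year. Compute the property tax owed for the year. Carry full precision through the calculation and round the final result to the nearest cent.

€53,776.22

1999-01-01 to 1999-09-18: 261 days at 4.15% → €1,340,000 × 4.15% × 261/365 = €39,764.9589
1999-09-19 to 1999-10-07: 19 days at 0.85% → €1,340,000 × 0.85% × 19/365 = €592.9041
1999-10-08 to 1999-12-31: 85 days at 4.3% → €1,340,000 × 4.3% × 85/365 = €13,418.3562
Total = €53,776.2192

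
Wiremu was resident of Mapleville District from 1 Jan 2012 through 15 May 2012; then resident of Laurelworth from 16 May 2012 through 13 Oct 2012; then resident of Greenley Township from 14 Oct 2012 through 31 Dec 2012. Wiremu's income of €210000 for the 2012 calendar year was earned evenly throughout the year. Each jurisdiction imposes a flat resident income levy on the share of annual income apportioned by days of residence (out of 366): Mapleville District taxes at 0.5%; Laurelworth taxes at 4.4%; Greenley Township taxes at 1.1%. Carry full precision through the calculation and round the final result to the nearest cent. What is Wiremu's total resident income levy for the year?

€4700.90

Mapleville District, 1 Jan – 15 May 2012: 136 days → €210000 × 0.5% × 136/366 = €390.1639
Laurelworth, 16 May – 13 Oct 2012: 151 days → €210000 × 4.4% × 151/366 = €3812.1311
Greenley Township, 14 Oct – 31 Dec 2012: 79 days → €210000 × 1.1% × 79/366 = €498.6066
Total = €4700.9016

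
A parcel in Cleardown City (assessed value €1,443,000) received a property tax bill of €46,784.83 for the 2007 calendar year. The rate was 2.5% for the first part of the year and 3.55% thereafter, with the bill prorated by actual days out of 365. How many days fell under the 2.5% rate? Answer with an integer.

Let d = days at the first rate; then 365 − d days at the second rate.
€1,443,000 × [2.5%·d + 3.55%·(365−d)] / 365 = €46,784.83
Solving gives d = 107, so the new rate took effect on 18 Apr 2007.

107 days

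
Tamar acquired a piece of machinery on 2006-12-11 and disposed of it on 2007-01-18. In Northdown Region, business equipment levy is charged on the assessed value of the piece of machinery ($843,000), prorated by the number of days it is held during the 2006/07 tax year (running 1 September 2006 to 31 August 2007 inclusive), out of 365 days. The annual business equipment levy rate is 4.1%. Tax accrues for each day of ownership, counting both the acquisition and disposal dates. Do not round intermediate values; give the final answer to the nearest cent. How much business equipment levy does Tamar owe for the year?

$3,693.03

Days held (2006-12-11 to 2007-01-18): 39 out of 365
Tax = $843,000 × 4.1% × 39/365 = $3,693.0329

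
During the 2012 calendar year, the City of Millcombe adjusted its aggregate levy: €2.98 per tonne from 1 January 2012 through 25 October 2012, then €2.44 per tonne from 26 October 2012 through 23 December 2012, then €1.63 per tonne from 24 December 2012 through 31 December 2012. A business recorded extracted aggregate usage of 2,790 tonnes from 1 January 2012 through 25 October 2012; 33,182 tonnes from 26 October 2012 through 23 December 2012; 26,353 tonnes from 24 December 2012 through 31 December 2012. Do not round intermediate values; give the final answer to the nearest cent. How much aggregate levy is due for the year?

€132,233.67

1 January – 25 October 2012: 2,790 tonnes at €2.98/tonne → €8,314.20
26 October – 23 December 2012: 33,182 tonnes at €2.44/tonne → €80,964.08
24 December – 31 December 2012: 26,353 tonnes at €1.63/tonne → €42,955.39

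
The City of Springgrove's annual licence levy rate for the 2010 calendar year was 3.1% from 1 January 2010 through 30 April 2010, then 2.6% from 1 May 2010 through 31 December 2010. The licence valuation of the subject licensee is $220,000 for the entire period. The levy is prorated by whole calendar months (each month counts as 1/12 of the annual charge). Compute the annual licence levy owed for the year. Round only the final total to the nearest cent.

$6,086.67

1 January – 30 April 2010: 4 months at 3.1% → $220,000 × 3.1% × 4/12 = $2,273.3333
1 May – 31 December 2010: 8 months at 2.6% → $220,000 × 2.6% × 8/12 = $3,813.3333
Total = $6,086.6667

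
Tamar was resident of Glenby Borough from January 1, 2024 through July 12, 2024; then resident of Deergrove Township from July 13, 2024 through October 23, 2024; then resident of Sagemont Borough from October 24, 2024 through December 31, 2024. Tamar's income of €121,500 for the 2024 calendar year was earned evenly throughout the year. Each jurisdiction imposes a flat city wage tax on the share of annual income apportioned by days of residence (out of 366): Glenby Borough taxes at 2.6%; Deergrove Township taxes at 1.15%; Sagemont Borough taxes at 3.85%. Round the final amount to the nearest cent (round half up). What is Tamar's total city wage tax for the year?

€2,949.53

Glenby Borough, January 1 – July 12, 2024: 194 days → €121,500 × 2.6% × 194/366 = €1,674.4426
Deergrove Township, July 13 – October 23, 2024: 103 days → €121,500 × 1.15% × 103/366 = €393.2152
Sagemont Borough, October 24 – December 31, 2024: 69 days → €121,500 × 3.85% × 69/366 = €881.8709
Total = €2,949.5287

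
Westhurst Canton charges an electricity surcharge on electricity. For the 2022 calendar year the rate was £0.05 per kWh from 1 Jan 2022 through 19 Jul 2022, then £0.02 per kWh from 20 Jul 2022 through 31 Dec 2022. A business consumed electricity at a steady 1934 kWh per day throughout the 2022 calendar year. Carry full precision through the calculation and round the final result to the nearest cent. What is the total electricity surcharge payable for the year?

£25,722.20

1 Jan – 19 Jul 2022: 200 days × 1934 kWh/day = 386,800 kWh at £0.05/kWh → £19,340.00
20 Jul – 31 Dec 2022: 165 days × 1934 kWh/day = 319,110 kWh at £0.02/kWh → £6,382.20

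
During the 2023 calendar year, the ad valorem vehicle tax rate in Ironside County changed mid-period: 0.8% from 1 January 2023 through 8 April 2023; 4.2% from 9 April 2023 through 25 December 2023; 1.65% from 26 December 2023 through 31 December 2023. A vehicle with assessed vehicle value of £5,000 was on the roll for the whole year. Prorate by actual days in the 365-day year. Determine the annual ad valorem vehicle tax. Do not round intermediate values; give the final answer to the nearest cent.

1 January – 8 April 2023: 98 days at 0.8% → £5,000 × 0.8% × 98/365 = £10.7397
9 April – 25 December 2023: 261 days at 4.2% → £5,000 × 4.2% × 261/365 = £150.1644
26 December – 31 December 2023: 6 days at 1.65% → £5,000 × 1.65% × 6/365 = £1.3562
Total = £162.2603

£162.26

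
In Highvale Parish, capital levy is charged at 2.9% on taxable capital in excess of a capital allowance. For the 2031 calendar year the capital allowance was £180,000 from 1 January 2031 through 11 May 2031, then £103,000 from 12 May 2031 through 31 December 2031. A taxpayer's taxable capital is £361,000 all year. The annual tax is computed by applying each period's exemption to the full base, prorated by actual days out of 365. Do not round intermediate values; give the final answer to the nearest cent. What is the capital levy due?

1 January – 11 May 2031: 131 days, exemption £180,000 → (£361,000 − £180,000) × 2.9% × 131/365 = £1,883.8877
12 May – 31 December 2031: 234 days, exemption £103,000 → (£361,000 − £103,000) × 2.9% × 234/365 = £4,796.6795
Total = £6,680.5671

£6,680.57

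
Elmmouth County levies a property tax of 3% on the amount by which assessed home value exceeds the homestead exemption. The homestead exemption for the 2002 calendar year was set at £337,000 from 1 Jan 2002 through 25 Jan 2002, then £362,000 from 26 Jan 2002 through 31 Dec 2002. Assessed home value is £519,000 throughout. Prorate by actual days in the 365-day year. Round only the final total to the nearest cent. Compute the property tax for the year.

1 Jan – 25 Jan 2002: 25 days, exemption £337,000 → (£519,000 − £337,000) × 3% × 25/365 = £373.9726
26 Jan – 31 Dec 2002: 340 days, exemption £362,000 → (£519,000 − £362,000) × 3% × 340/365 = £4,387.3973
Total = £4,761.3699

£4,761.37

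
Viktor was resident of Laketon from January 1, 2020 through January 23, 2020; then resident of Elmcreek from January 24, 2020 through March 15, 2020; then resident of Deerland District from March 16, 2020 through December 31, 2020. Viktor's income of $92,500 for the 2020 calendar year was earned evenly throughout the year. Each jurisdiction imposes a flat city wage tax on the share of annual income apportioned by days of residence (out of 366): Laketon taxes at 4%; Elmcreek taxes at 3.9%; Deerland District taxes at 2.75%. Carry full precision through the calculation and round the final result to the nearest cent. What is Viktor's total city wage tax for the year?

Laketon, January 1 – January 23, 2020: 23 days → $92,500 × 4% × 23/366 = $232.5137
Elmcreek, January 24 – March 15, 2020: 52 days → $92,500 × 3.9% × 52/366 = $512.5410
Deerland District, March 16 – December 31, 2020: 291 days → $92,500 × 2.75% × 291/366 = $2,022.4898
Total = $2,767.5444

$2,767.54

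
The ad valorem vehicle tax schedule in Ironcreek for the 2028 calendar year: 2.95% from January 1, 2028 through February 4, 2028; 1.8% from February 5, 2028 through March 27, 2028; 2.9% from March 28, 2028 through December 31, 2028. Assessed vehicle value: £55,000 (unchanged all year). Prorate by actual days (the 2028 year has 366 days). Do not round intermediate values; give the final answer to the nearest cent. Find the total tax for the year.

£1,511.67

January 1 – February 4, 2028: 35 days at 2.95% → £55,000 × 2.95% × 35/366 = £155.1571
February 5 – March 27, 2028: 52 days at 1.8% → £55,000 × 1.8% × 52/366 = £140.6557
March 28 – December 31, 2028: 279 days at 2.9% → £55,000 × 2.9% × 279/366 = £1,215.8607
Total = £1,511.6735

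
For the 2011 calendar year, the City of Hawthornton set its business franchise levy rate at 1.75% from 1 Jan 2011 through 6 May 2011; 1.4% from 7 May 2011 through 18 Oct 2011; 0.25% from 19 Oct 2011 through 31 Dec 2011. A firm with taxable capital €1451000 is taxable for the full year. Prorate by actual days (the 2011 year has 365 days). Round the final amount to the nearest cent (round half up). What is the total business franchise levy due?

€18684.11

1 Jan – 6 May 2011: 126 days at 1.75% → €1451000 × 1.75% × 126/365 = €8765.6301
7 May – 18 Oct 2011: 165 days at 1.4% → €1451000 × 1.4% × 165/365 = €9183.0411
19 Oct – 31 Dec 2011: 74 days at 0.25% → €1451000 × 0.25% × 74/365 = €735.4384
Total = €18684.1096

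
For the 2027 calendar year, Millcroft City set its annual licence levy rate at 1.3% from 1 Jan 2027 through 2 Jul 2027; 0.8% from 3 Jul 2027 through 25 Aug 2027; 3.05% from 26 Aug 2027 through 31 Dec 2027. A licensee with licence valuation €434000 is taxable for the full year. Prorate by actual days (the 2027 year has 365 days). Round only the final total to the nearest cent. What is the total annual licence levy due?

1 Jan – 2 Jul 2027: 183 days at 1.3% → €434000 × 1.3% × 183/365 = €2828.7288
3 Jul – 25 Aug 2027: 54 days at 0.8% → €434000 × 0.8% × 54/365 = €513.6658
26 Aug – 31 Dec 2027: 128 days at 3.05% → €434000 × 3.05% × 128/365 = €4642.0164
Total = €7984.4110

€7984.41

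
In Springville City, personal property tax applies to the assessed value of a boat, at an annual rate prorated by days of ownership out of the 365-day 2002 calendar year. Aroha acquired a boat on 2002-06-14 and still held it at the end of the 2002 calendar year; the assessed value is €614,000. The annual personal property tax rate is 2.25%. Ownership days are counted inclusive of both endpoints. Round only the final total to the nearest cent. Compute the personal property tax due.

€7,607.71

Days held (2002-06-14 to 2002-12-31): 201 out of 365
Tax = €614,000 × 2.25% × 201/365 = €7,607.7123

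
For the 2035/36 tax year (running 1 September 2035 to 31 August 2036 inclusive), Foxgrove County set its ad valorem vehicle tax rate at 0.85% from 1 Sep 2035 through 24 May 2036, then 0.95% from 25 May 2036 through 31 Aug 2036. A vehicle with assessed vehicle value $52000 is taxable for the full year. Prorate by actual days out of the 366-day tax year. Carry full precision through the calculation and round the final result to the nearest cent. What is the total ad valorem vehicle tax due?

1 Sep 2035 – 24 May 2036: 267 days at 0.85% → $52000 × 0.85% × 267/366 = $322.4426
25 May – 31 Aug 2036: 99 days at 0.95% → $52000 × 0.95% × 99/366 = $133.6230
Total = $456.0656

$456.07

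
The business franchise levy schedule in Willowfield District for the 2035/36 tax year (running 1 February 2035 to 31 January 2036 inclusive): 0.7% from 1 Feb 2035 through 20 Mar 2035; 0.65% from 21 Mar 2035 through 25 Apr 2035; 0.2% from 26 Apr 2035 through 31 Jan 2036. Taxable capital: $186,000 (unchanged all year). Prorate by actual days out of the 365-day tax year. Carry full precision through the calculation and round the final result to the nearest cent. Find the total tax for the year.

$576.85

1 Feb – 20 Mar 2035: 48 days at 0.7% → $186,000 × 0.7% × 48/365 = $171.2219
21 Mar – 25 Apr 2035: 36 days at 0.65% → $186,000 × 0.65% × 36/365 = $119.2438
26 Apr 2035 – 31 Jan 2036: 281 days at 0.2% → $186,000 × 0.2% × 281/365 = $286.3890
Total = $576.8548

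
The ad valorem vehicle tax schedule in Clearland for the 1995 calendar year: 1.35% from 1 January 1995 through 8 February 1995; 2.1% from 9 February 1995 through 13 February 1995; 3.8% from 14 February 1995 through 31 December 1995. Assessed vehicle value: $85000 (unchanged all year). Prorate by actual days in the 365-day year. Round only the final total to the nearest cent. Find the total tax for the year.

$2987.69

1 January – 8 February 1995: 39 days at 1.35% → $85000 × 1.35% × 39/365 = $122.6096
9 February – 13 February 1995: 5 days at 2.1% → $85000 × 2.1% × 5/365 = $24.4521
14 February – 31 December 1995: 321 days at 3.8% → $85000 × 3.8% × 321/365 = $2840.6301
Total = $2987.6918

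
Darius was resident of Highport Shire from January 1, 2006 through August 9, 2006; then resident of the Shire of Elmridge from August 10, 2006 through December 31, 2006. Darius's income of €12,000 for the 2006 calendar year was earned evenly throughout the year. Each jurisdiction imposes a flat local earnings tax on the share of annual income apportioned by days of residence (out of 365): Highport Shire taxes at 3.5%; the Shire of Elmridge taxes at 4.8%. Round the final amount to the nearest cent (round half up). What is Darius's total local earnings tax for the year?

Highport Shire, January 1 – August 9, 2006: 221 days → €12,000 × 3.5% × 221/365 = €254.3014
The Shire of Elmridge, August 10 – December 31, 2006: 144 days → €12,000 × 4.8% × 144/365 = €227.2438
Total = €481.5452

€481.55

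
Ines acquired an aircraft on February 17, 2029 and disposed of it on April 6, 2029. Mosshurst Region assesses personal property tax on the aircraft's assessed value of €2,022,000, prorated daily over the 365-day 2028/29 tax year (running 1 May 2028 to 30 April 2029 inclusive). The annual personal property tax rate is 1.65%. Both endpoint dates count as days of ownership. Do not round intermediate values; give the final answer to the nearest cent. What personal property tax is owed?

€4,478.87

Days held (February 17 – April 6, 2029): 49 out of 365
Tax = €2,022,000 × 1.65% × 49/365 = €4,478.8685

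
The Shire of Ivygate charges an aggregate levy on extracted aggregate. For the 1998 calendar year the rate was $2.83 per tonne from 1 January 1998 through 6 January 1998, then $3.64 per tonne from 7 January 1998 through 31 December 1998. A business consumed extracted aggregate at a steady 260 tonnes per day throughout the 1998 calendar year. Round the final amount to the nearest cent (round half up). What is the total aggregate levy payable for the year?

1 January – 6 January 1998: 6 days × 260 tonnes/day = 1,560 tonnes at $2.83/tonne → $4,414.80
7 January – 31 December 1998: 359 days × 260 tonnes/day = 93,340 tonnes at $3.64/tonne → $339,757.60

$344,172.40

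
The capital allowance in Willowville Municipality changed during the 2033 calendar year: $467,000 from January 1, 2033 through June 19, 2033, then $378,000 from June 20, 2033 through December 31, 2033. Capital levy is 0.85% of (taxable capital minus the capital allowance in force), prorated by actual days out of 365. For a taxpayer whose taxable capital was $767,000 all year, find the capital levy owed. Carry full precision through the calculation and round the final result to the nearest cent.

$2,954.16

January 1 – June 19, 2033: 170 days, exemption $467,000 → ($767,000 − $467,000) × 0.85% × 170/365 = $1,187.6712
June 20 – December 31, 2033: 195 days, exemption $378,000 → ($767,000 − $378,000) × 0.85% × 195/365 = $1,766.4863
Total = $2,954.1575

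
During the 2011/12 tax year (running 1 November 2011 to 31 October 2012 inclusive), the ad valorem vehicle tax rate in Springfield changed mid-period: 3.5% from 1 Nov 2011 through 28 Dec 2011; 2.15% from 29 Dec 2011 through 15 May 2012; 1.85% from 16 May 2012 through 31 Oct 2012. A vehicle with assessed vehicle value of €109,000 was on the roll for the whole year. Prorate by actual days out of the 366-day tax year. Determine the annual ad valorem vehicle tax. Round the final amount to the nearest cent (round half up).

1 Nov – 28 Dec 2011: 58 days at 3.5% → €109,000 × 3.5% × 58/366 = €604.5628
29 Dec 2011 – 15 May 2012: 139 days at 2.15% → €109,000 × 2.15% × 139/366 = €890.0178
16 May – 31 Oct 2012: 169 days at 1.85% → €109,000 × 1.85% × 169/366 = €931.1161
Total = €2,425.6967

€2,425.70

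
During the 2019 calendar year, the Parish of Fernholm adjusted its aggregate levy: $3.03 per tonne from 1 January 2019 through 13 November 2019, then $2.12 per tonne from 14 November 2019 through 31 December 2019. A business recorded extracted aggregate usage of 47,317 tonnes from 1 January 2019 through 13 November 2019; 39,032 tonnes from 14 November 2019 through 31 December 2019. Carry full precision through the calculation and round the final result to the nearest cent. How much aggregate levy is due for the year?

1 January – 13 November 2019: 47,317 tonnes at $3.03/tonne → $143,370.51
14 November – 31 December 2019: 39,032 tonnes at $2.12/tonne → $82,747.84

$226,118.35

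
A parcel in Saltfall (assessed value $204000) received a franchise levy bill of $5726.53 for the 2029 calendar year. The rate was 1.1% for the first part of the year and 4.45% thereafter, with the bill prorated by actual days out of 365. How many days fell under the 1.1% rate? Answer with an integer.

179 days

Let d = days at the first rate; then 365 − d days at the second rate.
$204000 × [1.1%·d + 4.45%·(365−d)] / 365 = $5726.53
Solving gives d = 179, so the new rate took effect on 29 Jun 2029.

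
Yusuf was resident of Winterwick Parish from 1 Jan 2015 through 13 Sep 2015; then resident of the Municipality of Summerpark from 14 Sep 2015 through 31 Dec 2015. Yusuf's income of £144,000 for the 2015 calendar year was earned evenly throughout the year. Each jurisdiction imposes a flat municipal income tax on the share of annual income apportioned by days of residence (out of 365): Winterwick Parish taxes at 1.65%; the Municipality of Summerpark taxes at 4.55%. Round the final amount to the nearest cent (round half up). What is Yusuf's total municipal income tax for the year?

Winterwick Parish, 1 Jan – 13 Sep 2015: 256 days → £144,000 × 1.65% × 256/365 = £1,666.4548
The Municipality of Summerpark, 14 Sep – 31 Dec 2015: 109 days → £144,000 × 4.55% × 109/365 = £1,956.6247
Total = £3,623.0795

£3,623.08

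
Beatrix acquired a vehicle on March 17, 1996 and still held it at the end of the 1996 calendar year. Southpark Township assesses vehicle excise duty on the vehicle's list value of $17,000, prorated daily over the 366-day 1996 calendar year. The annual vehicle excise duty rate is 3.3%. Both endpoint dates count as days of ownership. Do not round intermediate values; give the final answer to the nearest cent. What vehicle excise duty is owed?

Days held (March 17 – December 31, 1996): 290 out of 366
Tax = $17,000 × 3.3% × 290/366 = $444.5082

$444.51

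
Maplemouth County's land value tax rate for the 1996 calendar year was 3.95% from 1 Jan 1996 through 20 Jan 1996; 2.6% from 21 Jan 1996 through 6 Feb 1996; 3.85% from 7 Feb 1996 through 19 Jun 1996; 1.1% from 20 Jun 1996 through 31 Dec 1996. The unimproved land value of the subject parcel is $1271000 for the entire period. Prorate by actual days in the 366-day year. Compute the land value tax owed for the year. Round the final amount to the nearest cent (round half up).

1 Jan – 20 Jan 1996: 20 days at 3.95% → $1271000 × 3.95% × 20/366 = $2743.4153
21 Jan – 6 Feb 1996: 17 days at 2.6% → $1271000 × 2.6% × 17/366 = $1534.9235
7 Feb – 19 Jun 1996: 134 days at 3.85% → $1271000 × 3.85% × 134/366 = $17915.5437
20 Jun – 31 Dec 1996: 195 days at 1.1% → $1271000 × 1.1% × 195/366 = $7448.8934
Total = $29642.7760

$29642.78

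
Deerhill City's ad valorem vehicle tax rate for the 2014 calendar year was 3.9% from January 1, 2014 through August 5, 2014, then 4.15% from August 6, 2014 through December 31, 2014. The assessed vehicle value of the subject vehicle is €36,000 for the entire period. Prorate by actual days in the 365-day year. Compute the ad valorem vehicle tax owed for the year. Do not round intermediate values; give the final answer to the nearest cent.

€1,440.49

January 1 – August 5, 2014: 217 days at 3.9% → €36,000 × 3.9% × 217/365 = €834.7068
August 6 – December 31, 2014: 148 days at 4.15% → €36,000 × 4.15% × 148/365 = €605.7863
Total = €1,440.4932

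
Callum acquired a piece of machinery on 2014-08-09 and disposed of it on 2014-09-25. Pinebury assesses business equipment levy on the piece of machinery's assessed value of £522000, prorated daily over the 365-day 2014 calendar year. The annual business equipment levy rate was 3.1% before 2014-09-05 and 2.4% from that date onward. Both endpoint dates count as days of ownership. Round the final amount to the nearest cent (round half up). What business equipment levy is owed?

2014-08-09 to 2014-09-04: 27 days at 3.1% → £522000 × 3.1% × 27/365 = £1197.0247
2014-09-05 to 2014-09-25: 21 days at 2.4% → £522000 × 2.4% × 21/365 = £720.7890
Total = £1917.8137

£1917.81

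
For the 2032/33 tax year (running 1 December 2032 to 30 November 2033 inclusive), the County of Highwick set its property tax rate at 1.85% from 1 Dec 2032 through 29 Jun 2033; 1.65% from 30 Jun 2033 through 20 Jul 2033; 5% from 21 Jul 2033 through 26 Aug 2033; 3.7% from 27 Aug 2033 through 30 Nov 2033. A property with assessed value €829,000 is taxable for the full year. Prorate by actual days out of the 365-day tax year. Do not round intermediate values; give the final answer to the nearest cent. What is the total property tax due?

1 Dec 2032 – 29 Jun 2033: 211 days at 1.85% → €829,000 × 1.85% × 211/365 = €8,865.7575
30 Jun – 20 Jul 2033: 21 days at 1.65% → €829,000 × 1.65% × 21/365 = €786.9822
21 Jul – 26 Aug 2033: 37 days at 5% → €829,000 × 5% × 37/365 = €4,201.7808
27 Aug – 30 Nov 2033: 96 days at 3.7% → €829,000 × 3.7% × 96/365 = €8,067.4192
Total = €21,921.9397

€21,921.94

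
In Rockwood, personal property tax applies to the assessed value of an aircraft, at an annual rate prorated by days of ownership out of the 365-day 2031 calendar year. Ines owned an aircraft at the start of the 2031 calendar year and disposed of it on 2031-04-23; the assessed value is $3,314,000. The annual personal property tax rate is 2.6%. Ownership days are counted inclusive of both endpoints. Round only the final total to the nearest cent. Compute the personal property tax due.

Days held (2031-01-01 to 2031-04-23): 113 out of 365
Tax = $3,314,000 × 2.6% × 113/365 = $26,675.4301

$26,675.43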